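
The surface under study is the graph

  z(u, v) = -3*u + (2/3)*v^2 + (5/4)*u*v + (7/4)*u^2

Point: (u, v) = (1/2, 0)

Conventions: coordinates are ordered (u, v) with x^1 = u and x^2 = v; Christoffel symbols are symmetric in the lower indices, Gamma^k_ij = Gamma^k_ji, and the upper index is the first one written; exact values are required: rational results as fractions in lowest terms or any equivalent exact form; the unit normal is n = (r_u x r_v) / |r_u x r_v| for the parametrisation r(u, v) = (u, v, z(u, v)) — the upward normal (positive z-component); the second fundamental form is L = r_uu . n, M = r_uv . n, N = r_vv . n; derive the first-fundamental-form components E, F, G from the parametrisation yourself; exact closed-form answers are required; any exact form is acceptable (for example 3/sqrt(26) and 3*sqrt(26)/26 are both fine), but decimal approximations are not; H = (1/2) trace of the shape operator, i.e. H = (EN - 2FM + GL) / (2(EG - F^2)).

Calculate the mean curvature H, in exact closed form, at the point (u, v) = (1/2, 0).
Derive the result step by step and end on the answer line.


z_u = -5/4, z_v = 5/8, z_uu = 7/2, z_uv = 5/4, z_vv = 4/3
E = 41/16, F = -25/32, G = 89/64; answer radicand W^2 = 189/64
unnormalised second-form numerators: l = 7/2, m = 5/4, n = 4/3; L = l/sqrt(189/64), and similarly M = m/sqrt(W^2), N = n/sqrt(W^2)
H = (E*n - 2*F*m + G*l) / (2*(EG - F^2)*sqrt(W^2)); E*n - 2*F*m + G*l = 3931/384, EG - F^2 = 189/64, so H = (3931/2268)/sqrt(189/64)

Answer: H = 7862*sqrt(21)/35721


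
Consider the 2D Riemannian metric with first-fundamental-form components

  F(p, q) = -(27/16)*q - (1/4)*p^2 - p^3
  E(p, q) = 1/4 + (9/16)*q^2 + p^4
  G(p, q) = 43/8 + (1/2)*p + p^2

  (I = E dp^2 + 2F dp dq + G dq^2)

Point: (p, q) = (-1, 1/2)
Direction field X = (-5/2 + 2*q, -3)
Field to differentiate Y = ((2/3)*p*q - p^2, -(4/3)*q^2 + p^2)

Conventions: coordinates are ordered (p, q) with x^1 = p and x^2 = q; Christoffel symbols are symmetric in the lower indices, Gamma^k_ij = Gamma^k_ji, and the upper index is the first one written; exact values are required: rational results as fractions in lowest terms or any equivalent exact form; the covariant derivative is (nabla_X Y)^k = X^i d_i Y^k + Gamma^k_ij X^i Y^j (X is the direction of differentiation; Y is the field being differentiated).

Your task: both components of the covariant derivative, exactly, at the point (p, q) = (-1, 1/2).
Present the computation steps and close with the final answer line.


E = 89/64, F = -3/32, G = 47/8 at the point
E_p = -4, E_q = 9/16, F_p = -5/2, F_q = -27/16, G_p = -3/2, G_q = 0
EG - F^2 = 8357/1024;  g^inv = (1024/8357) * [[47/8, 3/32], [3/32, 89/64]]
first-kind symbols [ij,l] = (1/2)(d_i g_jl + d_j g_il - d_l g_ij): [pp,p] = E_p/2 = -2, [pp,q] = F_p - E_q/2 = -89/32, [pq,p] = E_q/2 = 9/32, [pq,q] = G_p/2 = -3/4, [qq,p] = F_q - G_p/2 = -15/16, [qq,q] = G_q/2 = 0
Gamma^p_ij = (G*[ij,p] - F*[ij,q])/(EG - F^2), Gamma^q_ij = (E*[ij,q] - F*[ij,p])/(EG - F^2)
Gamma_ppp = -12299/8357, Gamma_ppq = 1620/8357, Gamma_pqq = -5640/8357, Gamma_qpp = -8305/16714, Gamma_qpq = -1041/8357, Gamma_qqq = -90/8357
X = (-3/2, -3), Y = (-4/3, 2/3) at the point

Answer: (nabla_X Y)^p = -41987/16714, (nabla_X Y)^q = 47251/8357


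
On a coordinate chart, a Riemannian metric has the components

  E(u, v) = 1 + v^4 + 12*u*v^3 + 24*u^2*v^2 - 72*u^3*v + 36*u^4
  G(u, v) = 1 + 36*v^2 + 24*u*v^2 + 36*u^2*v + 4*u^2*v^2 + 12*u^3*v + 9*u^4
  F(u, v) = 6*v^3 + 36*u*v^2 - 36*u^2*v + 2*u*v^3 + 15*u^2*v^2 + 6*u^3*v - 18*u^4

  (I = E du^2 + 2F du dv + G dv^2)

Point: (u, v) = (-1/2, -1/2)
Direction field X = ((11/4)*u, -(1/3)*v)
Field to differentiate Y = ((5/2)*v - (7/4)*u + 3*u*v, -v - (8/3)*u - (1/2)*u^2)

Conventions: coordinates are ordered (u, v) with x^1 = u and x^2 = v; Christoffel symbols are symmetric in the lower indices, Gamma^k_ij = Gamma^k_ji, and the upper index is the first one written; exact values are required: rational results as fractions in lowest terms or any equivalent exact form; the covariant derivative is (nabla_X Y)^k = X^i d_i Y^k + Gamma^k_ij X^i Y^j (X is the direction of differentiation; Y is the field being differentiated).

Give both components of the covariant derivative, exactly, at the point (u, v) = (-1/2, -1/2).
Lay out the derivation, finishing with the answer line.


E = 17/16, F = -7/16, G = 65/16 at the point
E_u = 3/2, E_v = -2, F_u = -25/4, F_v = 33/4, G_u = 14, G_v = -35/2
EG - F^2 = 33/8;  g^inv = (8/33) * [[65/16, 7/16], [7/16, 17/16]]
first-kind symbols [ij,l] = (1/2)(d_i g_jl + d_j g_il - d_l g_ij): [uu,u] = E_u/2 = 3/4, [uu,v] = F_u - E_v/2 = -21/4, [uv,u] = E_v/2 = -1, [uv,v] = G_u/2 = 7, [vv,u] = F_v - G_u/2 = 5/4, [vv,v] = G_v/2 = -35/4
Gamma^u_ij = (G*[ij,u] - F*[ij,v])/(EG - F^2), Gamma^v_ij = (E*[ij,v] - F*[ij,u])/(EG - F^2)
Gamma_uuu = 2/11, Gamma_uuv = -8/33, Gamma_uvv = 10/33, Gamma_vuu = -14/11, Gamma_vuv = 56/33, Gamma_vvv = -70/33
X = (-11/8, 1/6), Y = (3/8, 41/24) at the point

Answer: (nabla_X Y)^u = 12313/2376, (nabla_X Y)^v = -9649/9504


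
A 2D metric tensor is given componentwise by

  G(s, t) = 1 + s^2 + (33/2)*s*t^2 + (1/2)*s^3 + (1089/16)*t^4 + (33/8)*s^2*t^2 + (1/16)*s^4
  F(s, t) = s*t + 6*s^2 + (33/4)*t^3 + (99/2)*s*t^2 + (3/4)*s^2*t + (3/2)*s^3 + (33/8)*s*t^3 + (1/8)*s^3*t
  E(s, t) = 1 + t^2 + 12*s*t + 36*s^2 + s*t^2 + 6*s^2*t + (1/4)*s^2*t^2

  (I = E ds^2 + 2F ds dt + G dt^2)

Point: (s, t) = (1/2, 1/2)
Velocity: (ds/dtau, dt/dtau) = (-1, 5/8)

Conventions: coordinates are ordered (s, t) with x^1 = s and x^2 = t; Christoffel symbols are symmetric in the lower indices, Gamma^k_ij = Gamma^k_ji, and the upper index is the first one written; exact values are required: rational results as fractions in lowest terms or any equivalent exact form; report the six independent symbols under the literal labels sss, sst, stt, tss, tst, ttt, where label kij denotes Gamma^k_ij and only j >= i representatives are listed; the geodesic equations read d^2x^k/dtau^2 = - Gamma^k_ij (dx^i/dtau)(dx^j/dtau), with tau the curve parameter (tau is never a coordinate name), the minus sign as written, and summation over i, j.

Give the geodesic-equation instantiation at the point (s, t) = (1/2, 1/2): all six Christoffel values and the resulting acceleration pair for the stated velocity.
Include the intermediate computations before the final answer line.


E = 905/64, F = 609/64, G = 505/64 at the point
E_s = 725/16, E_t = 145/16, F_s = 335/16, F_t = 531/16, G_s = 105/16, G_t = 693/16
EG - F^2 = 673/32;  g^inv = (32/673) * [[505/64, -609/64], [-609/64, 905/64]]
first-kind symbols [ij,l] = (1/2)(d_i g_jl + d_j g_il - d_l g_ij): [ss,s] = E_s/2 = 725/32, [ss,t] = F_s - E_t/2 = 525/32, [st,s] = E_t/2 = 145/32, [st,t] = G_s/2 = 105/32, [tt,s] = F_t - G_s/2 = 957/32, [tt,t] = G_t/2 = 693/32
Gamma^s_ij = (G*[ij,s] - F*[ij,t])/(EG - F^2), Gamma^t_ij = (E*[ij,t] - F*[ij,s])/(EG - F^2)
Gamma_sss = 725/673, Gamma_sst = 145/673, Gamma_stt = 957/673, Gamma_tss = 525/673, Gamma_tst = 105/673, Gamma_ttt = 693/673
d^2s/dtau^2 = -(Gamma_sss*(-1)^2 + 2*Gamma_sst*(-1)*(5/8) + Gamma_stt*(5/8)^2) = -58725/43072
d^2t/dtau^2 = -(Gamma_tss*(-1)^2 + 2*Gamma_tst*(-1)*(5/8) + Gamma_ttt*(5/8)^2) = -42525/43072

Answer: Gamma_sss = 725/673, Gamma_sst = 145/673, Gamma_stt = 957/673, Gamma_tss = 525/673, Gamma_tst = 105/673, Gamma_ttt = 693/673; accelerations (d^2s/dtau^2, d^2t/dtau^2) = (-58725/43072, -42525/43072)


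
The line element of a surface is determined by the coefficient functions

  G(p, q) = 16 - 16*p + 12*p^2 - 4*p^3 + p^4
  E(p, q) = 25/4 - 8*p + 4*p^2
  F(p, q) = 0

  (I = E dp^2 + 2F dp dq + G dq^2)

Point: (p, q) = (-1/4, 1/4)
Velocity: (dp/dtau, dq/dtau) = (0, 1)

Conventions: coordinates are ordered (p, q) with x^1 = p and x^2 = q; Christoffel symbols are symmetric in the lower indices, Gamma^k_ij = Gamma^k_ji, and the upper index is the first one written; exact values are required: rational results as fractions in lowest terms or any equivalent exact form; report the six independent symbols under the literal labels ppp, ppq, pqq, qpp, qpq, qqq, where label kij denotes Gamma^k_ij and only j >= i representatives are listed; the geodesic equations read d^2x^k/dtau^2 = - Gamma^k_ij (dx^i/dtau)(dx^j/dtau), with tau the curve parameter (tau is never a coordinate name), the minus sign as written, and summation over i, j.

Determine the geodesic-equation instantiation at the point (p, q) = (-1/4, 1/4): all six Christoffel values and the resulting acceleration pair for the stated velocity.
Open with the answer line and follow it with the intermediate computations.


Answer: Gamma_ppp = -10/17, Gamma_ppq = 0, Gamma_pqq = 365/272, Gamma_qpp = 0, Gamma_qpq = -40/73, Gamma_qqq = 0; accelerations (d^2p/dtau^2, d^2q/dtau^2) = (-365/272, 0)

E = 17/2, F = 0, G = 5329/256 at the point
E_p = -10, E_q = 0, F_p = 0, F_q = 0, G_p = -365/16, G_q = 0
EG - F^2 = 90593/512;  g^inv = (512/90593) * [[5329/256, 0], [0, 17/2]]
first-kind symbols [ij,l] = (1/2)(d_i g_jl + d_j g_il - d_l g_ij): [pp,p] = E_p/2 = -5, [pp,q] = F_p - E_q/2 = 0, [pq,p] = E_q/2 = 0, [pq,q] = G_p/2 = -365/32, [qq,p] = F_q - G_p/2 = 365/32, [qq,q] = G_q/2 = 0
Gamma^p_ij = (G*[ij,p] - F*[ij,q])/(EG - F^2), Gamma^q_ij = (E*[ij,q] - F*[ij,p])/(EG - F^2)
Gamma_ppp = -10/17, Gamma_ppq = 0, Gamma_pqq = 365/272, Gamma_qpp = 0, Gamma_qpq = -40/73, Gamma_qqq = 0
d^2p/dtau^2 = -(Gamma_ppp*(0)^2 + 2*Gamma_ppq*(0)*(1) + Gamma_pqq*(1)^2) = -365/272
d^2q/dtau^2 = -(Gamma_qpp*(0)^2 + 2*Gamma_qpq*(0)*(1) + Gamma_qqq*(1)^2) = 0


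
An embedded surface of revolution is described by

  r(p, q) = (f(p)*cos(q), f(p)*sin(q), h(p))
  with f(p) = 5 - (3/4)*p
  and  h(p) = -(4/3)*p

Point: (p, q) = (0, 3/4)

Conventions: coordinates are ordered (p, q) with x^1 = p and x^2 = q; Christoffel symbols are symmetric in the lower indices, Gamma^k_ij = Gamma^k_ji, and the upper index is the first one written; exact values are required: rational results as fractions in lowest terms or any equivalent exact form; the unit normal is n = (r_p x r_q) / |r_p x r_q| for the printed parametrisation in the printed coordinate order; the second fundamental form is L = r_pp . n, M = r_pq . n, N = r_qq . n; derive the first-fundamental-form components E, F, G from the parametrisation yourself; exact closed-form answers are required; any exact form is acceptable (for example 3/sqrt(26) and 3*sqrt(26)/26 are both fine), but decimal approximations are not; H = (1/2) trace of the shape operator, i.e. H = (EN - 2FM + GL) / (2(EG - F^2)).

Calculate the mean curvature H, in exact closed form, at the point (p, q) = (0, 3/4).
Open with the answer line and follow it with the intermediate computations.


Answer: H = -8*sqrt(337)/1685

f = 5, f' = -3/4, f'' = 0, h' = -4/3, h'' = 0
E = 337/144, F = 0, G = 25; answer radicand W^2 = 337/144
unnormalised second-form numerators: l = 0, m = 0, n = -20/3; L = l/sqrt(337/144), and similarly M = m/sqrt(W^2), N = n/sqrt(W^2)
H = (E*n - 2*F*m + G*l) / (2*(EG - F^2)*sqrt(W^2)); E*n - 2*F*m + G*l = -1685/108, EG - F^2 = 8425/144, so H = (-2/15)/sqrt(337/144)


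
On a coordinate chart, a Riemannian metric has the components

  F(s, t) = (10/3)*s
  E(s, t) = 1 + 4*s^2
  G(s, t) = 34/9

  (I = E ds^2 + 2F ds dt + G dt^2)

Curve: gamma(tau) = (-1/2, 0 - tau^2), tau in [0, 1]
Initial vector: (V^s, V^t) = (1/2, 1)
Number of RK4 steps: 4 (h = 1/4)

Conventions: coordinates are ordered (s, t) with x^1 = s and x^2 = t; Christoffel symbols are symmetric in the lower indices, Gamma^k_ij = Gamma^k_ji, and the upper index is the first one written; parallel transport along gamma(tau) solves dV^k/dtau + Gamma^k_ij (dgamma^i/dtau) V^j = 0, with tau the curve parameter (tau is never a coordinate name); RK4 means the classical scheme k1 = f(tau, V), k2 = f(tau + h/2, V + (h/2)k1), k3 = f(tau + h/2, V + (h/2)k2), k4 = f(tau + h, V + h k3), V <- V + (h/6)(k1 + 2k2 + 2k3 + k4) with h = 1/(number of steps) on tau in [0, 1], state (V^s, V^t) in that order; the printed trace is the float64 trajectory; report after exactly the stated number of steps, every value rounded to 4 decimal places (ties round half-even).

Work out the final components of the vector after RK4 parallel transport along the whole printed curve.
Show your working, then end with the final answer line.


gamma'(tau) = (0, -2*tau); f(tau, V)^k = -Gamma^k_ij(gamma(tau)) gamma'^i(tau) V^j; h = 1/4; intermediate values shown to 6 dp
curve data and Christoffel symbols at the stage parameters:
  tau = 0.000000: gamma = (-0.500000, 0.000000), gamma' = (0.000000, 0.000000); Gamma_sss = -0.418605, Gamma_sst = 0.000000, Gamma_stt = 0.000000, Gamma_tss = 0.697674, Gamma_tst = 0.000000, Gamma_ttt = 0.000000
  tau = 0.125000: gamma = (-0.500000, -0.015625), gamma' = (0.000000, -0.250000); Gamma_sss = -0.418605, Gamma_sst = 0.000000, Gamma_stt = 0.000000, Gamma_tss = 0.697674, Gamma_tst = 0.000000, Gamma_ttt = 0.000000
  tau = 0.250000: gamma = (-0.500000, -0.062500), gamma' = (0.000000, -0.500000); Gamma_sss = -0.418605, Gamma_sst = 0.000000, Gamma_stt = 0.000000, Gamma_tss = 0.697674, Gamma_tst = 0.000000, Gamma_ttt = 0.000000
  tau = 0.375000: gamma = (-0.500000, -0.140625), gamma' = (0.000000, -0.750000); Gamma_sss = -0.418605, Gamma_sst = 0.000000, Gamma_stt = 0.000000, Gamma_tss = 0.697674, Gamma_tst = 0.000000, Gamma_ttt = 0.000000
  tau = 0.500000: gamma = (-0.500000, -0.250000), gamma' = (0.000000, -1.000000); Gamma_sss = -0.418605, Gamma_sst = 0.000000, Gamma_stt = 0.000000, Gamma_tss = 0.697674, Gamma_tst = 0.000000, Gamma_ttt = 0.000000
  tau = 0.625000: gamma = (-0.500000, -0.390625), gamma' = (0.000000, -1.250000); Gamma_sss = -0.418605, Gamma_sst = 0.000000, Gamma_stt = 0.000000, Gamma_tss = 0.697674, Gamma_tst = 0.000000, Gamma_ttt = 0.000000
  tau = 0.750000: gamma = (-0.500000, -0.562500), gamma' = (0.000000, -1.500000); Gamma_sss = -0.418605, Gamma_sst = 0.000000, Gamma_stt = 0.000000, Gamma_tss = 0.697674, Gamma_tst = 0.000000, Gamma_ttt = 0.000000
  tau = 0.875000: gamma = (-0.500000, -0.765625), gamma' = (0.000000, -1.750000); Gamma_sss = -0.418605, Gamma_sst = 0.000000, Gamma_stt = 0.000000, Gamma_tss = 0.697674, Gamma_tst = 0.000000, Gamma_ttt = 0.000000
  tau = 1.000000: gamma = (-0.500000, -1.000000), gamma' = (0.000000, -2.000000); Gamma_sss = -0.418605, Gamma_sst = 0.000000, Gamma_stt = 0.000000, Gamma_tss = 0.697674, Gamma_tst = 0.000000, Gamma_ttt = 0.000000
step 0: V^s = 0.5000, V^t = 1.0000
step 1: k1 = (0.000000, 0.000000), k2 = (0.000000, 0.000000), k3 = (0.000000, 0.000000), k4 = (0.000000, 0.000000); V <- V + (h/6)(k1 + 2k2 + 2k3 + k4): V^s = 0.5000, V^t = 1.0000
step 2: k1 = (0.000000, 0.000000), k2 = (0.000000, 0.000000), k3 = (0.000000, 0.000000), k4 = (0.000000, 0.000000); V <- V + (h/6)(k1 + 2k2 + 2k3 + k4): V^s = 0.5000, V^t = 1.0000
step 3: k1 = (0.000000, 0.000000), k2 = (0.000000, 0.000000), k3 = (0.000000, 0.000000), k4 = (0.000000, 0.000000); V <- V + (h/6)(k1 + 2k2 + 2k3 + k4): V^s = 0.5000, V^t = 1.0000
step 4: k1 = (0.000000, 0.000000), k2 = (0.000000, 0.000000), k3 = (0.000000, 0.000000), k4 = (0.000000, 0.000000); V <- V + (h/6)(k1 + 2k2 + 2k3 + k4): V^s = 0.5000, V^t = 1.0000

Answer: V^s = 0.5000, V^t = 1.0000


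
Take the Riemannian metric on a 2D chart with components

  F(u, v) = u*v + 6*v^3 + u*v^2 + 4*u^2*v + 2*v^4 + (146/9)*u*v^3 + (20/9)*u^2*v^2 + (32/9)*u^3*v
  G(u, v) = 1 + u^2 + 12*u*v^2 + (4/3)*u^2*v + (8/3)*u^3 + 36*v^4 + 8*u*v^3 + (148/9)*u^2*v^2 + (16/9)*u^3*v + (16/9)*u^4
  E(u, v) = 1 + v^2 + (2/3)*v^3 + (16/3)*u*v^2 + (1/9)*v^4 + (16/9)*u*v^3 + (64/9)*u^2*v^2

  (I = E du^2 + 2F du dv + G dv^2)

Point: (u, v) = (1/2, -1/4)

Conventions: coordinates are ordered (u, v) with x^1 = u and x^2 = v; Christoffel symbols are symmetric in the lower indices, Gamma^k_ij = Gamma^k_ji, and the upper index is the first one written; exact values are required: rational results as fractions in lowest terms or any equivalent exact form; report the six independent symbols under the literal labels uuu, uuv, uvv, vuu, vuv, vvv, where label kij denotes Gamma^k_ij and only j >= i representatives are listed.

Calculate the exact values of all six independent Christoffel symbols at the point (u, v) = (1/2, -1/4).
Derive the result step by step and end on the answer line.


E = 337/256, F = -81/128, G = 145/64 at the point
E_u = 3/4, E_v = -39/16, F_u = -63/32, F_v = 63/16, G_u = 39/8, G_v = -6
EG - F^2 = 661/256;  g^inv = (256/661) * [[145/64, 81/128], [81/128, 337/256]]
first-kind symbols [ij,l] = (1/2)(d_i g_jl + d_j g_il - d_l g_ij): [uu,u] = E_u/2 = 3/8, [uu,v] = F_u - E_v/2 = -3/4, [uv,u] = E_v/2 = -39/32, [uv,v] = G_u/2 = 39/16, [vv,u] = F_v - G_u/2 = 3/2, [vv,v] = G_v/2 = -3
Gamma^u_ij = (G*[ij,u] - F*[ij,v])/(EG - F^2), Gamma^v_ij = (E*[ij,v] - F*[ij,u])/(EG - F^2)

Answer: Gamma_uuu = 96/661, Gamma_uuv = -312/661, Gamma_uvv = 384/661, Gamma_vuu = -192/661, Gamma_vuv = 624/661, Gamma_vvv = -768/661


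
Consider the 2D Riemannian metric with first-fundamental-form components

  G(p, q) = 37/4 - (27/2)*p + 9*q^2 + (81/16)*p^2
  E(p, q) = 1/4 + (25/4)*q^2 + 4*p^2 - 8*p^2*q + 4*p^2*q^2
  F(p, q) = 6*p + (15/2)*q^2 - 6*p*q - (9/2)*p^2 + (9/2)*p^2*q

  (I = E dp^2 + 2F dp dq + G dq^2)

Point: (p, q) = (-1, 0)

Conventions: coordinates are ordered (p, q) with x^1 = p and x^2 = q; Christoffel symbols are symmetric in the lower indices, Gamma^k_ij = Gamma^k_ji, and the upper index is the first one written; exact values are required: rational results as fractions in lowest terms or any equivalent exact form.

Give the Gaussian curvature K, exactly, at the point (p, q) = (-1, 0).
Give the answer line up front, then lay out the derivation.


Answer: K = -736800/259081

E = 17/4, F = -21/2, G = 445/16, EG - F^2 = 509/64 at the point
E_p = -8, E_q = -8, F_p = 15, F_q = 21/2, G_p = -189/8, G_q = 0
E_qq = 41/2, F_pq = -15, G_pp = 81/8
Evaluate Brioschi's two determinant matrices M1, M2 and divide by (EG - F^2)^2.
M1 = [[-E_qq/2 + F_pq - G_pp/2, E_p/2, F_p - E_q/2], [F_q - G_p/2, E, F], [G_q/2, F, G]] = [[-485/16, -4, 19], [357/16, 17/4, -21/2], [0, -21/2, 445/16]]; det M1 = -2263201/1024
M2 = [[0, E_q/2, G_p/2], [E_q/2, E, F], [G_p/2, F, G]] = [[0, -4, -189/16], [-4, 17/4, -21/2], [-189/16, -21/2, 445/16]]; det M2 = -2079001/1024
det M1 - det M2 = -23025/128; K = -23025/128 / (509/64)^2 = -736800/259081


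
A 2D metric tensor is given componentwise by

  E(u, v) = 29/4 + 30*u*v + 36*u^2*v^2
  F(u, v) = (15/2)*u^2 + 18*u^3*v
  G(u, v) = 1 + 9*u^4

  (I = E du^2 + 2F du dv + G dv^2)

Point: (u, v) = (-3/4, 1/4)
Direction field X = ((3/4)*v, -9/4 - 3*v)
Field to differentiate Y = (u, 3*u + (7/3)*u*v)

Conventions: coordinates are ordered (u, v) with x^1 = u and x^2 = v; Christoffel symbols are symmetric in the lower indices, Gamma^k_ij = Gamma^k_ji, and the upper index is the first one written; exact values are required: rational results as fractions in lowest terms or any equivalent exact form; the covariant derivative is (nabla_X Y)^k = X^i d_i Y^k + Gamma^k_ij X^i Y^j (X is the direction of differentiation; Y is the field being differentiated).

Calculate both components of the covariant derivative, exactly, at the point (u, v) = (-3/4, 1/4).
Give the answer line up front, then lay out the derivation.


Answer: (nabla_X Y)^u = -20517/11752, (nabla_X Y)^v = 333677/94016

E = 185/64, F = 297/128, G = 985/256 at the point
E_u = 33/8, E_v = -99/8, F_u = -117/32, F_v = -243/32, G_u = -243/16, G_v = 0
EG - F^2 = 1469/256;  g^inv = (256/1469) * [[985/256, -297/128], [-297/128, 185/64]]
first-kind symbols [ij,l] = (1/2)(d_i g_jl + d_j g_il - d_l g_ij): [uu,u] = E_u/2 = 33/16, [uu,v] = F_u - E_v/2 = 81/32, [uv,u] = E_v/2 = -99/16, [uv,v] = G_u/2 = -243/32, [vv,u] = F_v - G_u/2 = 0, [vv,v] = G_v/2 = 0
Gamma^u_ij = (G*[ij,u] - F*[ij,v])/(EG - F^2), Gamma^v_ij = (E*[ij,v] - F*[ij,u])/(EG - F^2)
Gamma_uuu = 528/1469, Gamma_uuv = -1584/1469, Gamma_uvv = 0, Gamma_vuu = 648/1469, Gamma_vuv = -1944/1469, Gamma_vvv = 0
X = (3/16, -3), Y = (-3/4, -43/16) at the point


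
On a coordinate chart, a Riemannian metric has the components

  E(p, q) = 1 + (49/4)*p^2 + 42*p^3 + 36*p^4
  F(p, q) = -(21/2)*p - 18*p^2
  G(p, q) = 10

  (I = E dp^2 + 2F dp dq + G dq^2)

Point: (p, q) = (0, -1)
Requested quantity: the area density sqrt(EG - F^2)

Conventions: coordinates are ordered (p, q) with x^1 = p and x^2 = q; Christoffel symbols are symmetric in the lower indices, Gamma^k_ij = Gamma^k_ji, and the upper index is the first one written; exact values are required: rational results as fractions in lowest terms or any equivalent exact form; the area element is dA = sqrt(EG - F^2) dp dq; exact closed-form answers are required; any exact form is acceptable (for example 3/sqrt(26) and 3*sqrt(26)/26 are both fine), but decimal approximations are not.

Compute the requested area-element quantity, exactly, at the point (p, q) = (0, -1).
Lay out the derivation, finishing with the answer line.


E = 1, F = 0, G = 10; EG - F^2 = 10

Answer: sqrt(EG - F^2) = sqrt(10)


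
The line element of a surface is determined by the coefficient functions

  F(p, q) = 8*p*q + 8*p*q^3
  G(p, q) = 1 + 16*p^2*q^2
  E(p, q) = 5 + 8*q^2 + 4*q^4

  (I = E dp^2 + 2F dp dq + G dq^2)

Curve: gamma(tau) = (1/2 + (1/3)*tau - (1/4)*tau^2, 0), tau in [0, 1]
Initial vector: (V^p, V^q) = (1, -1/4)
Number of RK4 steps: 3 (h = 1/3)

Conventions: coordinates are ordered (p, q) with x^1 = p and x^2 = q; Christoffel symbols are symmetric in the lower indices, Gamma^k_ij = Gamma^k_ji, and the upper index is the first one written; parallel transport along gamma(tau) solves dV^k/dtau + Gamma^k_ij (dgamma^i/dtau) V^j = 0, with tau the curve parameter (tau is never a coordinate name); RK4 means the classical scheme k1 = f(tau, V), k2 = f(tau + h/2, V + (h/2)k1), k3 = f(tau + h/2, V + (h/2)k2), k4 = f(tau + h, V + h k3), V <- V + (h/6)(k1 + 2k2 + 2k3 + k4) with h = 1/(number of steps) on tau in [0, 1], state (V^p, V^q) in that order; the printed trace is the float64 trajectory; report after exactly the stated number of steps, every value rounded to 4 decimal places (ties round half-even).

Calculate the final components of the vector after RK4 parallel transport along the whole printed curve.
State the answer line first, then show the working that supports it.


Answer: V^p = 1.0000, V^q = -0.2500

gamma'(tau) = (1/3 - (1/2)*tau, 0); f(tau, V)^k = -Gamma^k_ij(gamma(tau)) gamma'^i(tau) V^j; h = 1/3; intermediate values shown to 6 dp
curve data and Christoffel symbols at the stage parameters:
  tau = 0.000000: gamma = (0.500000, 0.000000), gamma' = (0.333333, 0.000000); Gamma_ppp = 0.000000, Gamma_ppq = 0.000000, Gamma_pqq = 0.800000, Gamma_qpp = 0.000000, Gamma_qpq = 0.000000, Gamma_qqq = 0.000000
  tau = 0.166667: gamma = (0.548611, 0.000000), gamma' = (0.250000, 0.000000); Gamma_ppp = 0.000000, Gamma_ppq = 0.000000, Gamma_pqq = 0.877778, Gamma_qpp = 0.000000, Gamma_qpq = 0.000000, Gamma_qqq = 0.000000
  tau = 0.333333: gamma = (0.583333, 0.000000), gamma' = (0.166667, 0.000000); Gamma_ppp = 0.000000, Gamma_ppq = 0.000000, Gamma_pqq = 0.933333, Gamma_qpp = 0.000000, Gamma_qpq = 0.000000, Gamma_qqq = 0.000000
  tau = 0.500000: gamma = (0.604167, 0.000000), gamma' = (0.083333, 0.000000); Gamma_ppp = 0.000000, Gamma_ppq = 0.000000, Gamma_pqq = 0.966667, Gamma_qpp = 0.000000, Gamma_qpq = 0.000000, Gamma_qqq = 0.000000
  tau = 0.666667: gamma = (0.611111, 0.000000), gamma' = (0.000000, 0.000000); Gamma_ppp = 0.000000, Gamma_ppq = 0.000000, Gamma_pqq = 0.977778, Gamma_qpp = 0.000000, Gamma_qpq = 0.000000, Gamma_qqq = 0.000000
  tau = 0.833333: gamma = (0.604167, 0.000000), gamma' = (-0.083333, 0.000000); Gamma_ppp = 0.000000, Gamma_ppq = 0.000000, Gamma_pqq = 0.966667, Gamma_qpp = 0.000000, Gamma_qpq = 0.000000, Gamma_qqq = 0.000000
  tau = 1.000000: gamma = (0.583333, 0.000000), gamma' = (-0.166667, 0.000000); Gamma_ppp = 0.000000, Gamma_ppq = 0.000000, Gamma_pqq = 0.933333, Gamma_qpp = 0.000000, Gamma_qpq = 0.000000, Gamma_qqq = 0.000000
step 0: V^p = 1.0000, V^q = -0.2500
step 1: k1 = (0.000000, 0.000000), k2 = (0.000000, 0.000000), k3 = (0.000000, 0.000000), k4 = (0.000000, 0.000000); V <- V + (h/6)(k1 + 2k2 + 2k3 + k4): V^p = 1.0000, V^q = -0.2500
step 2: k1 = (0.000000, 0.000000), k2 = (0.000000, 0.000000), k3 = (0.000000, 0.000000), k4 = (0.000000, 0.000000); V <- V + (h/6)(k1 + 2k2 + 2k3 + k4): V^p = 1.0000, V^q = -0.2500
step 3: k1 = (0.000000, 0.000000), k2 = (0.000000, 0.000000), k3 = (0.000000, 0.000000), k4 = (0.000000, 0.000000); V <- V + (h/6)(k1 + 2k2 + 2k3 + k4): V^p = 1.0000, V^q = -0.2500


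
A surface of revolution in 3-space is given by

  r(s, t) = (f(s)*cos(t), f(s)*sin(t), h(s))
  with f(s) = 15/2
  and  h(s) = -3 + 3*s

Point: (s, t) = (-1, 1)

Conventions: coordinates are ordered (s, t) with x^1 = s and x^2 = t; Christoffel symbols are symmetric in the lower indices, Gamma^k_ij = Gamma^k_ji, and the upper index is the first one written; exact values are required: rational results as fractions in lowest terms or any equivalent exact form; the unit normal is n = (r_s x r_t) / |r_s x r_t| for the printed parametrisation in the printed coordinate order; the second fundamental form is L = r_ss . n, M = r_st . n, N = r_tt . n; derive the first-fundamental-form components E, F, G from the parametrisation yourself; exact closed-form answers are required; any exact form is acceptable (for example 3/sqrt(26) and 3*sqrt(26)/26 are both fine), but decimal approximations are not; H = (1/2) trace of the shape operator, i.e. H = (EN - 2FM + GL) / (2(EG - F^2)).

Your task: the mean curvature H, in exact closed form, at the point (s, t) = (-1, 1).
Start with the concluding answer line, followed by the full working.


Answer: H = 1/15

f = 15/2, f' = 0, f'' = 0, h' = 3, h'' = 0
E = 9, F = 0, G = 225/4; answer radicand W^2 = 9
unnormalised second-form numerators: l = 0, m = 0, n = 45/2; L = l/sqrt(9), and similarly M = m/sqrt(W^2), N = n/sqrt(W^2)
H = (E*n - 2*F*m + G*l) / (2*(EG - F^2)*sqrt(W^2)); E*n - 2*F*m + G*l = 405/2, EG - F^2 = 2025/4, so H = (1/5)/sqrt(9)


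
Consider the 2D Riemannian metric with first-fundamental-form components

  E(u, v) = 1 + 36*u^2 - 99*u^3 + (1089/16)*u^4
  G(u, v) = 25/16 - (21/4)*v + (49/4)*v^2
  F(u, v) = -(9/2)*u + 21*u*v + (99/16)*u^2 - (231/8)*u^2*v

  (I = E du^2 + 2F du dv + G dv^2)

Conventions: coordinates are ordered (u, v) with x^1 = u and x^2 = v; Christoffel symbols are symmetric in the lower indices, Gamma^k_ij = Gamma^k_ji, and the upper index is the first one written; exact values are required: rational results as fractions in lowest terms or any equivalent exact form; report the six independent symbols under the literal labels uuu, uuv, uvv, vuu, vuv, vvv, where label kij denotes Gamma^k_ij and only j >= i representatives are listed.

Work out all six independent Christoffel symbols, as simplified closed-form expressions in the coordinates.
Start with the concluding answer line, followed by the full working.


Answer: Gamma_uuu = (2178*u^3 - 2376*u^2 + 576*u)/(1089*u^4 - 1584*u^3 + 576*u^2 + 196*v^2 - 84*v + 25), Gamma_uuv = 0, Gamma_uvv = (-462*u^2 + 336*u)/(1089*u^4 - 1584*u^3 + 576*u^2 + 196*v^2 - 84*v + 25), Gamma_vuu = (-924*u*v + 198*u + 336*v - 72)/(1089*u^4 - 1584*u^3 + 576*u^2 + 196*v^2 - 84*v + 25), Gamma_vuv = 0, Gamma_vvv = (196*v - 42)/(1089*u^4 - 1584*u^3 + 576*u^2 + 196*v^2 - 84*v + 25)

E = 1 + 36*u^2 - 99*u^3 + (1089/16)*u^4; F = -(9/2)*u + 21*u*v + (99/16)*u^2 - (231/8)*u^2*v; G = 25/16 - (21/4)*v + (49/4)*v^2
Gamma^k_ij = (1/2) g^{kl} (d_i g_jl + d_j g_il - d_l g_ij), with g^inv = (1/(EG-F^2)) [[G, -F], [-F, E]]
first partials: E_u = 72*u - 297*u^2 + (1089/4)*u^3, E_v = 0, F_u = -9/2 + 21*v + (99/8)*u - (231/4)*u*v, F_v = 21*u - (231/8)*u^2, G_u = 0, G_v = -21/4 + (49/2)*v
D = EG - F^2 = 25/16 - (21/4)*v + (49/4)*v^2 + 36*u^2 - 99*u^3 + (1089/16)*u^4
expanded: Gamma^u_uu = (G E_u - 2F F_u + F E_v)/(2D), Gamma^u_uv = (G E_v - F G_u)/(2D), Gamma^u_vv = (2G F_v - G G_u - F G_v)/(2D), Gamma^v_uu = (2E F_u - E E_v - F E_u)/(2D), Gamma^v_uv = (E G_u - F E_v)/(2D), Gamma^v_vv = (E G_v - 2F F_v + F G_u)/(2D); substitute and cancel common factors


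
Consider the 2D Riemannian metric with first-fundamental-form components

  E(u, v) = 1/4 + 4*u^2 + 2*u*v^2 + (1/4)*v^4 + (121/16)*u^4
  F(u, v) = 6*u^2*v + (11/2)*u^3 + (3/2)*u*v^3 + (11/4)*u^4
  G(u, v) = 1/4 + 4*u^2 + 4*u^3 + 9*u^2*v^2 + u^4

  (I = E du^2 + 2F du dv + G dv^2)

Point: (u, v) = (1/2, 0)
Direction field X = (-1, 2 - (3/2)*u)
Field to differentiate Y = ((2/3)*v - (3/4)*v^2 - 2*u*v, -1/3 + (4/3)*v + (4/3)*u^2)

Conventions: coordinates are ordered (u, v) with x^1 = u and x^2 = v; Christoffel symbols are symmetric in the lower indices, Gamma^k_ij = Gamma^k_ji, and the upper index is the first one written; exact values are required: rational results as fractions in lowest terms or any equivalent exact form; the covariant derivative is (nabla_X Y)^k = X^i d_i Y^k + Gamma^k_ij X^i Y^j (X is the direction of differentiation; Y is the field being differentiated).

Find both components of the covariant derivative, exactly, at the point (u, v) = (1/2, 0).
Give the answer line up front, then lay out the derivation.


Answer: (nabla_X Y)^u = -5/12, (nabla_X Y)^v = 1/3

E = 441/256, F = 55/64, G = 29/16 at the point
E_u = 249/32, E_v = 0, F_u = 11/2, F_v = 3/2, G_u = 15/2, G_v = 0
EG - F^2 = 2441/1024;  g^inv = (1024/2441) * [[29/16, -55/64], [-55/64, 441/256]]
first-kind symbols [ij,l] = (1/2)(d_i g_jl + d_j g_il - d_l g_ij): [uu,u] = E_u/2 = 249/64, [uu,v] = F_u - E_v/2 = 11/2, [uv,u] = E_v/2 = 0, [uv,v] = G_u/2 = 15/4, [vv,u] = F_v - G_u/2 = -9/4, [vv,v] = G_v/2 = 0
Gamma^u_ij = (G*[ij,u] - F*[ij,v])/(EG - F^2), Gamma^v_ij = (E*[ij,v] - F*[ij,u])/(EG - F^2)
Gamma_uuu = 2381/2441, Gamma_uuv = -3300/2441, Gamma_uvv = -4176/2441, Gamma_vuu = 25113/9764, Gamma_vuv = 6615/2441, Gamma_vvv = 1980/2441
X = (-1, 5/4), Y = (0, 0) at the point


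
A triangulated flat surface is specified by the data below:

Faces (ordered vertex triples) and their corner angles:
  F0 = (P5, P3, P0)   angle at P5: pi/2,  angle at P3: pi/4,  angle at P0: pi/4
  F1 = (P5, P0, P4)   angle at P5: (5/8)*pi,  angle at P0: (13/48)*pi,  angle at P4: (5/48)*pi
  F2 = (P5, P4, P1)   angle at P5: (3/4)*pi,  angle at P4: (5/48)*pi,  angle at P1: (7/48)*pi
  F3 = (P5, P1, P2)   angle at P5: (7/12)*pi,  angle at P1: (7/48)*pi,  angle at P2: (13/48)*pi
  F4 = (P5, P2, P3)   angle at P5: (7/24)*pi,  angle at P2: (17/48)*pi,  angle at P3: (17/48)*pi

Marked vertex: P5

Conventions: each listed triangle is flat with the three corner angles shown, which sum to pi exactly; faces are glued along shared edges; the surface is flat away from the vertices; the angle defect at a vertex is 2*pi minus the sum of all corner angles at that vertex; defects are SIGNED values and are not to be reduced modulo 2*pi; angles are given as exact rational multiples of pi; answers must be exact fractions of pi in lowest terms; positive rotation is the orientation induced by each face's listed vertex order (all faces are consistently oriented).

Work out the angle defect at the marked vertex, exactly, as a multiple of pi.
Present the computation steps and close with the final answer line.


Sum of corner angles at P5: (11/4)*pi
defect = 2*pi - (11/4)*pi

Answer: defect(P5) = (-3/4)*pi


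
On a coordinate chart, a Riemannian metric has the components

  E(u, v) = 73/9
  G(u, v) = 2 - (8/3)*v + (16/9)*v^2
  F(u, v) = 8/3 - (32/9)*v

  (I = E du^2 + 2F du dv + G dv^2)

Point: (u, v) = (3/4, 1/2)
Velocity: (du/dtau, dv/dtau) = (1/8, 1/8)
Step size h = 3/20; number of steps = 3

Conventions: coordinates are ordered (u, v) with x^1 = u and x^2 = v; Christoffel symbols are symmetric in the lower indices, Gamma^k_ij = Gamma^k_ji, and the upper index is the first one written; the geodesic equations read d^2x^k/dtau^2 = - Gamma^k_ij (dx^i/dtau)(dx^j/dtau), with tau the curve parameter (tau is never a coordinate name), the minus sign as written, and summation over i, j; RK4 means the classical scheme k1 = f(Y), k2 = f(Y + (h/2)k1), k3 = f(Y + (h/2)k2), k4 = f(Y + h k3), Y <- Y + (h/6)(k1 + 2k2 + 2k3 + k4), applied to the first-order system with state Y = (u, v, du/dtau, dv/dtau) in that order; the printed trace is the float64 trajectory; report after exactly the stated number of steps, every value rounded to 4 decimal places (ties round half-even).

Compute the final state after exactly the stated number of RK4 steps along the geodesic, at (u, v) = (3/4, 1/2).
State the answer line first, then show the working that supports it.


Answer: u = 0.8069, v = 0.5563, du/dtau = 0.1281, dv/dtau = 0.1253

f(Y) = (du/dtau, dv/dtau, -Gamma^u_ij Y'^i Y'^j, -Gamma^v_ij Y'^i Y'^j) with the Gammas evaluated at the stage position; h = 0.150000; intermediate values shown to 6 dp
step 0: u = 0.7500, v = 0.5000, du/dtau = 0.1250, dv/dtau = 0.1250
step 1:
  k1: at (u, v) = (0.750000, 0.500000), (du/dtau, dv/dtau) = (0.125000, 0.125000); Gamma_uuu = 0.000000, Gamma_uuv = 0.000000, Gamma_uvv = -0.432432, Gamma_vuu = 0.000000, Gamma_vuv = 0.000000, Gamma_vvv = -0.054054; k1 = (0.125000, 0.125000, 0.006757, 0.000845)
  k2: at (u, v) = (0.759375, 0.509375), (du/dtau, dv/dtau) = (0.125507, 0.125063); Gamma_uuu = 0.000000, Gamma_uuv = 0.000000, Gamma_uvv = -0.432863, Gamma_vuu = 0.000000, Gamma_vuv = 0.000000, Gamma_vvv = -0.052079; k2 = (0.125507, 0.125063, 0.006770, 0.000815)
  k3: at (u, v) = (0.759413, 0.509380), (du/dtau, dv/dtau) = (0.125508, 0.125061); Gamma_uuu = 0.000000, Gamma_uuv = 0.000000, Gamma_uvv = -0.432863, Gamma_vuu = 0.000000, Gamma_vuv = 0.000000, Gamma_vvv = -0.052078; k3 = (0.125508, 0.125061, 0.006770, 0.000815)
  k4: at (u, v) = (0.768826, 0.518759), (du/dtau, dv/dtau) = (0.126016, 0.125122); Gamma_uuu = 0.000000, Gamma_uuv = 0.000000, Gamma_uvv = -0.433278, Gamma_vuu = 0.000000, Gamma_vuv = 0.000000, Gamma_vvv = -0.050096; k4 = (0.126016, 0.125122, 0.006783, 0.000784)
  Y <- Y + (h/6)(k1 + 2k2 + 2k3 + k4): u = 0.7688, v = 0.5188, du/dtau = 0.1260, dv/dtau = 0.1251
step 2:
  k1: at (u, v) = (0.768826, 0.518759), (du/dtau, dv/dtau) = (0.126016, 0.125122); Gamma_uuu = 0.000000, Gamma_uuv = 0.000000, Gamma_uvv = -0.433278, Gamma_vuu = 0.000000, Gamma_vuv = 0.000000, Gamma_vvv = -0.050096; k1 = (0.126016, 0.125122, 0.006783, 0.000784)
  k2: at (u, v) = (0.778277, 0.528143), (du/dtau, dv/dtau) = (0.126524, 0.125181); Gamma_uuu = 0.000000, Gamma_uuv = 0.000000, Gamma_uvv = -0.433678, Gamma_vuu = 0.000000, Gamma_vuv = 0.000000, Gamma_vvv = -0.048107; k2 = (0.126524, 0.125181, 0.006796, 0.000754)
  k3: at (u, v) = (0.778315, 0.528148), (du/dtau, dv/dtau) = (0.126525, 0.125179); Gamma_uuu = 0.000000, Gamma_uuv = 0.000000, Gamma_uvv = -0.433678, Gamma_vuu = 0.000000, Gamma_vuv = 0.000000, Gamma_vvv = -0.048106; k3 = (0.126525, 0.125179, 0.006796, 0.000754)
  k4: at (u, v) = (0.787805, 0.537536), (du/dtau, dv/dtau) = (0.127035, 0.125235); Gamma_uuu = 0.000000, Gamma_uuv = 0.000000, Gamma_uvv = -0.434062, Gamma_vuu = 0.000000, Gamma_vuv = 0.000000, Gamma_vvv = -0.046111; k4 = (0.127035, 0.125235, 0.006808, 0.000723)
  Y <- Y + (h/6)(k1 + 2k2 + 2k3 + k4): u = 0.7878, v = 0.5375, du/dtau = 0.1270, dv/dtau = 0.1252
step 3:
  k1: at (u, v) = (0.787805, 0.537536), (du/dtau, dv/dtau) = (0.127035, 0.125235); Gamma_uuu = 0.000000, Gamma_uuv = 0.000000, Gamma_uvv = -0.434062, Gamma_vuu = 0.000000, Gamma_vuv = 0.000000, Gamma_vvv = -0.046111; k1 = (0.127035, 0.125235, 0.006808, 0.000723)
  k2: at (u, v) = (0.797332, 0.546929), (du/dtau, dv/dtau) = (0.127545, 0.125289); Gamma_uuu = 0.000000, Gamma_uuv = 0.000000, Gamma_uvv = -0.434430, Gamma_vuu = 0.000000, Gamma_vuv = 0.000000, Gamma_vvv = -0.044110; k2 = (0.127545, 0.125289, 0.006819, 0.000692)
  k3: at (u, v) = (0.797371, 0.546933), (du/dtau, dv/dtau) = (0.127546, 0.125287); Gamma_uuu = 0.000000, Gamma_uuv = 0.000000, Gamma_uvv = -0.434430, Gamma_vuu = 0.000000, Gamma_vuv = 0.000000, Gamma_vvv = -0.044109; k3 = (0.127546, 0.125287, 0.006819, 0.000692)
  k4: at (u, v) = (0.806937, 0.556329), (du/dtau, dv/dtau) = (0.128058, 0.125339); Gamma_uuu = 0.000000, Gamma_uuv = 0.000000, Gamma_uvv = -0.434782, Gamma_vuu = 0.000000, Gamma_vuv = 0.000000, Gamma_vvv = -0.042102; k4 = (0.128058, 0.125339, 0.006830, 0.000661)
  Y <- Y + (h/6)(k1 + 2k2 + 2k3 + k4): u = 0.8069, v = 0.5563, du/dtau = 0.1281, dv/dtau = 0.1253


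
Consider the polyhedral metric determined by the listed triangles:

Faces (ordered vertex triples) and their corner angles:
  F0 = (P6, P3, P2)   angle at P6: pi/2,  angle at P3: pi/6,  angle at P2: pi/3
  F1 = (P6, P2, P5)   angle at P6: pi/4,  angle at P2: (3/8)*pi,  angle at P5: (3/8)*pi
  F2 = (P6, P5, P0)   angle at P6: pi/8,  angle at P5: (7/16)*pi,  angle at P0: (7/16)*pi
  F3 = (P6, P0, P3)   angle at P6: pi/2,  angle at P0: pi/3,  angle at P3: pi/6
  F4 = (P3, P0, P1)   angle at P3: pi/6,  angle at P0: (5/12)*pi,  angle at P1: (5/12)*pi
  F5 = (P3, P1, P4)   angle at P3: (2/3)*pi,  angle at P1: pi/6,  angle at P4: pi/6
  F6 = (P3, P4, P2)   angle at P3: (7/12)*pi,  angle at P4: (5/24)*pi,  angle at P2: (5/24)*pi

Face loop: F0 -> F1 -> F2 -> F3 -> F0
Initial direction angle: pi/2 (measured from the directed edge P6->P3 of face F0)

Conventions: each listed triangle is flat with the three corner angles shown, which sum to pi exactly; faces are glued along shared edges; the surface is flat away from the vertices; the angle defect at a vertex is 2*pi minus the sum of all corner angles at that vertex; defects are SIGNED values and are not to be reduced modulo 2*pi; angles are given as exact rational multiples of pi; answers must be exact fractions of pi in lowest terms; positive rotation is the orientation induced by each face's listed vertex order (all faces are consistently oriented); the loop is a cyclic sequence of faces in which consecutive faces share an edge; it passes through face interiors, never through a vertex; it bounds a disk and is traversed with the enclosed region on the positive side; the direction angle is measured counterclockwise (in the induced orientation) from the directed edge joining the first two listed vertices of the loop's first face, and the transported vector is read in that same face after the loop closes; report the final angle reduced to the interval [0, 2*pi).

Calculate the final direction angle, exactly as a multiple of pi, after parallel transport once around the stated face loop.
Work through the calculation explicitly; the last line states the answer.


enclosed vertex P6: corner angles sum to (11/8)*pi, defect = 2*pi - (11/8)*pi = (5/8)*pi
holonomy = initial angle + sum of enclosed defects (mod 2*pi), positive in the induced orientation
final angle = pi/2 + (5/8)*pi = (9/8)*pi (mod 2*pi)

Answer: final direction angle = (9/8)*pi


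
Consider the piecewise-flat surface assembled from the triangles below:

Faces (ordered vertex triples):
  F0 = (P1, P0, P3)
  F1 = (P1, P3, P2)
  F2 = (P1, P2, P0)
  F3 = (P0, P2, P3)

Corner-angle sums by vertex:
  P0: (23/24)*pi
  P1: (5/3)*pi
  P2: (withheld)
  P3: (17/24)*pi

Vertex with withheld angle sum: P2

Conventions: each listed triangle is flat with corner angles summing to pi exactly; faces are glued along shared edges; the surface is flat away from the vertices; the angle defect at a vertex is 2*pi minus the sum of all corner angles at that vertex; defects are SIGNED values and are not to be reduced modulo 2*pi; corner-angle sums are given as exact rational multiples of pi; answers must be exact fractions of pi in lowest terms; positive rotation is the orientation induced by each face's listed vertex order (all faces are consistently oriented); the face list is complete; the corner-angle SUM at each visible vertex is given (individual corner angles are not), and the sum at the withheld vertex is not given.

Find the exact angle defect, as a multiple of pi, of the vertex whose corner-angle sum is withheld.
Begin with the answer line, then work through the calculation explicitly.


Answer: defect(P2) = (4/3)*pi

V = 4, E = 6, F = 4; chi = V - E + F = 2
Gauss-Bonnet: total defect = 2*pi*chi = 4*pi; visible defects sum to (8/3)*pi


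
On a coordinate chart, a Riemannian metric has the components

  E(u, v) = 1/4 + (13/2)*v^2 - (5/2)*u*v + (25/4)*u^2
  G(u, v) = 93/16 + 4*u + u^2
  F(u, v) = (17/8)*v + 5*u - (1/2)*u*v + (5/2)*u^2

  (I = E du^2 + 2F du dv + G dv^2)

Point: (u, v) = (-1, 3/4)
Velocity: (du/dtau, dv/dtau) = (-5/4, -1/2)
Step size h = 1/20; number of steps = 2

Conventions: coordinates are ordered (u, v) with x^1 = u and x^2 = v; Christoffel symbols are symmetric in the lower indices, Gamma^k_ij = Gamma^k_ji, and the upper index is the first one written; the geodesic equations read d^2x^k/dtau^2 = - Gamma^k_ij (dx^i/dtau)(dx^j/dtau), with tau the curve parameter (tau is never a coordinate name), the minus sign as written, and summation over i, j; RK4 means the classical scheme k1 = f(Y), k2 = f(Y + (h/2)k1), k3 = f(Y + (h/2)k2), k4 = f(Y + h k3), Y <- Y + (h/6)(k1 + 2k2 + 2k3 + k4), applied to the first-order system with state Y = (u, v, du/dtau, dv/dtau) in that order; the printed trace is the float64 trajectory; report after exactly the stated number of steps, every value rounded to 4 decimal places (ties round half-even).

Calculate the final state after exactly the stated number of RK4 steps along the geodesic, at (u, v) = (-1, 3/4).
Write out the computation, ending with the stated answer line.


f(Y) = (du/dtau, dv/dtau, -Gamma^u_ij Y'^i Y'^j, -Gamma^v_ij Y'^i Y'^j) with the Gammas evaluated at the stage position; h = 0.050000; intermediate values shown to 6 dp
step 0: u = -1.0000, v = 0.7500, du/dtau = -1.2500, dv/dtau = -0.5000
step 1:
  k1: at (u, v) = (-1.000000, 0.750000), (du/dtau, dv/dtau) = (-1.250000, -0.500000); Gamma_uuu = -0.705335, Gamma_uuv = 0.529205, Gamma_uvv = 0.136201, Gamma_vuu = -2.444341, Gamma_vuv = 0.455516, Gamma_vvv = 0.025727; k1 = (-1.250000, -0.500000, 0.406529, 3.243456)
  k2: at (u, v) = (-1.031250, 0.737500), (du/dtau, dv/dtau) = (-1.239837, -0.418914); Gamma_uuu = -0.710805, Gamma_uuv = 0.513481, Gamma_uvv = 0.136776, Gamma_vuu = -2.544124, Gamma_vuv = 0.454826, Gamma_vvv = 0.027350; k2 = (-1.239837, -0.418914, 0.535255, 3.433556)
  k3: at (u, v) = (-1.030996, 0.739527), (du/dtau, dv/dtau) = (-1.236619, -0.414161); Gamma_uuu = -0.708706, Gamma_uuv = 0.513416, Gamma_uvv = 0.136487, Gamma_vuu = -2.546485, Gamma_vuv = 0.453850, Gamma_vvv = 0.027029; k3 = (-1.236619, -0.414161, 0.534458, 3.424626)
  k4: at (u, v) = (-1.061831, 0.729292), (du/dtau, dv/dtau) = (-1.223277, -0.328769); Gamma_uuu = -0.710383, Gamma_uuv = 0.497812, Gamma_uvv = 0.136588, Gamma_vuu = -2.649679, Gamma_vuv = 0.450748, Gamma_vvv = 0.028077; k4 = (-1.223277, -0.328769, 0.647842, 3.599404)
  Y <- Y + (h/6)(k1 + 2k2 + 2k3 + k4): u = -1.0619, v = 0.7292, du/dtau = -1.2234, dv/dtau = -0.3287
step 2:
  k1: at (u, v) = (-1.061885, 0.729209), (du/dtau, dv/dtau) = (-1.223385, -0.328673); Gamma_uuu = -0.710453, Gamma_uuv = 0.497790, Gamma_uvv = 0.136598, Gamma_vuu = -2.649751, Gamma_vuv = 0.450774, Gamma_vvv = 0.028089; k1 = (-1.223385, -0.328673, 0.648242, 3.600264)
  k2: at (u, v) = (-1.092470, 0.720992), (du/dtau, dv/dtau) = (-1.207179, -0.238667); Gamma_uuu = -0.708617, Gamma_uuv = 0.482349, Gamma_uvv = 0.136283, Gamma_vuu = -2.756530, Gamma_vuv = 0.445397, Gamma_vvv = 0.028573; k2 = (-1.207179, -0.238667, 0.746949, 3.758762)
  k3: at (u, v) = (-1.092064, 0.723242), (du/dtau, dv/dtau) = (-1.204711, -0.234704); Gamma_uuu = -0.706398, Gamma_uuv = 0.482419, Gamma_uvv = 0.135990, Gamma_vuu = -2.758788, Gamma_vuv = 0.444403, Gamma_vvv = 0.028211; k3 = (-1.204711, -0.234704, 0.744917, 3.751046)
  k4: at (u, v) = (-1.122120, 0.717474), (du/dtau, dv/dtau) = (-1.186139, -0.141121); Gamma_uuu = -0.700861, Gamma_uuv = 0.467423, Gamma_uvv = 0.135268, Gamma_vuu = -2.868917, Gamma_vuv = 0.436751, Gamma_vvv = 0.028043; k4 = (-1.186139, -0.141121, 0.826883, 3.889582)
  Y <- Y + (h/6)(k1 + 2k2 + 2k3 + k4): u = -1.1222, v = 0.7174, du/dtau = -1.1862, dv/dtau = -0.1411

Answer: u = -1.1222, v = 0.7174, du/dtau = -1.1862, dv/dtau = -0.1411
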